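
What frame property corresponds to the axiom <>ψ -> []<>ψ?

the Euclidean property

This is the 5 axiom.
It corresponds to the Euclidean property: forall x forall y forall z (Rxy & Rxz -> Ryz).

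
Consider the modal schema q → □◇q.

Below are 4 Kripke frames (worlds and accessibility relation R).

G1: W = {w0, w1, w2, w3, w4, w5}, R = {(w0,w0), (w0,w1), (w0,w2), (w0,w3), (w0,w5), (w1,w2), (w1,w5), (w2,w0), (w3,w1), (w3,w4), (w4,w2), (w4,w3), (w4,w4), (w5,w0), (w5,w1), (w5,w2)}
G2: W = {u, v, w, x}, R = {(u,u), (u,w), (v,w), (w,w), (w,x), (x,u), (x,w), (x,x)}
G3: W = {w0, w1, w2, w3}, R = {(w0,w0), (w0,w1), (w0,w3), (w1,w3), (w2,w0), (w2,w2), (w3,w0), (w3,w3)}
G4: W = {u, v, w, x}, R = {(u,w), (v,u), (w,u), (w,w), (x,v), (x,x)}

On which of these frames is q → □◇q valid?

none

The schema corresponds to symmetry: ∀x ∀y (Rxy → Ryx).
G1: fails — Rw1w2 but not Rw2w1.
G2: fails — Ruw but not Rwu.
G3: fails — Rw1w3 but not Rw3w1.
G4: fails — Rvu but not Ruv.
Valid on no frame.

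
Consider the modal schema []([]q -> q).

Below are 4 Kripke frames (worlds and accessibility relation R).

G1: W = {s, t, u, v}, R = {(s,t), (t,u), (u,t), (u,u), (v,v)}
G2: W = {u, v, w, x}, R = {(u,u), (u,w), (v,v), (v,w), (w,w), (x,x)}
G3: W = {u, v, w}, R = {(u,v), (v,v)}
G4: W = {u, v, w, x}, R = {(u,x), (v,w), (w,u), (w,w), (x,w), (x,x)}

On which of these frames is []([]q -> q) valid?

The schema corresponds to shift-reflexivity: forall x forall y (Rxy -> Ryy).
G1: fails — Rut but not Rtt.
G2: holds.
G3: holds.
G4: fails — Rwu but not Ruu.
Valid on: G2, G3.

G2, G3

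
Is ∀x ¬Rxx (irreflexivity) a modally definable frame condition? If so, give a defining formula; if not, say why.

Any modally definable frame class is closed under surjective bounded morphisms.
The 2-cycle (worlds w0,w1 with w0→w1→w0) is irreflexive, and the map sending every world to a single reflexive point • is a surjective bounded morphism (forth: every edge maps to (•,•); back: every world has a successor). So any modal formula valid on the 2-cycle is also valid on the reflexive point, which is not irreflexive.
Hence irreflexivity is not modally definable.

No — not modally definable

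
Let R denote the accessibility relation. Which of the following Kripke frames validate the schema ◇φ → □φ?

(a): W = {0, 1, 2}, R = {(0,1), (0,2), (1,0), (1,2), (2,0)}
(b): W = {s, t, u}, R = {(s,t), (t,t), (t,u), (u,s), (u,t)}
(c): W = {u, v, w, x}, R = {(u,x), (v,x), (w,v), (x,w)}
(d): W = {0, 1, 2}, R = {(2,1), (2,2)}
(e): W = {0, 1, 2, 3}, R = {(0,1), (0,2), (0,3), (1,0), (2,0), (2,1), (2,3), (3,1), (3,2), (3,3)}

(c)

The schema corresponds to partial functionality: ∀x ∀y ∀z (Rxy ∧ Rxz → y = z).
(a): fails — 0 sees both 1 and 2.
(b): fails — t sees both t and u.
(c): ✓.
(d): fails — 2 sees both 1 and 2.
(e): fails — 0 sees both 1 and 2.
Valid on: (c).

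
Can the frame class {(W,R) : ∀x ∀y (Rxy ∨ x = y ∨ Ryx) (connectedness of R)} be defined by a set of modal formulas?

Not definable by any modal formula

Modal frame validity is preserved under disjoint unions.
Take 2 disjoint single-world reflexive frames: each is trivially connected, but their disjoint union has 2 worlds with no edge between distinct components, so it is not connected.
Hence connectedness of R is not modally definable.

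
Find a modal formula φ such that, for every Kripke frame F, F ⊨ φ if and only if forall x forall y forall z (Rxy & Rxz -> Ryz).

◇ψ → □◇ψ

This is the Euclidean property; the standard corresponding axiom is 5: ◇ψ → □◇ψ.
Suppose ◇ψ→□◇ψ is valid. Take Rxy, Rxz and set V(ψ)={y}. Then ◇ψ at x, so □◇ψ at x, so ◇ψ at z, so some w with Rzw has ψ; w=y, i.e. Rzy. By symmetry of the argument, Ryz.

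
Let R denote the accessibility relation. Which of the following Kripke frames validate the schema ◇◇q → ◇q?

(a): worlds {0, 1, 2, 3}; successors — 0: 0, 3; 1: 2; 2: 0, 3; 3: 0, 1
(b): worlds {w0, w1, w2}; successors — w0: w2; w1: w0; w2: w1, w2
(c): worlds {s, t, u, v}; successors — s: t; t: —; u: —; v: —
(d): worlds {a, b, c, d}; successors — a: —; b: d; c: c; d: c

(c)

Frame correspondent (Sahlqvist): ∀x ∀y ∀z (Rxy ∧ Ryz → Rxz) — i.e. transitivity.
(a): fails — R31 and R12 but not R32.
(b): fails — Rw0w2 and Rw2w1 but not Rw0w1.
(c): condition met.
(d): fails — Rbd and Rdc but not Rbc.
Valid on: (c).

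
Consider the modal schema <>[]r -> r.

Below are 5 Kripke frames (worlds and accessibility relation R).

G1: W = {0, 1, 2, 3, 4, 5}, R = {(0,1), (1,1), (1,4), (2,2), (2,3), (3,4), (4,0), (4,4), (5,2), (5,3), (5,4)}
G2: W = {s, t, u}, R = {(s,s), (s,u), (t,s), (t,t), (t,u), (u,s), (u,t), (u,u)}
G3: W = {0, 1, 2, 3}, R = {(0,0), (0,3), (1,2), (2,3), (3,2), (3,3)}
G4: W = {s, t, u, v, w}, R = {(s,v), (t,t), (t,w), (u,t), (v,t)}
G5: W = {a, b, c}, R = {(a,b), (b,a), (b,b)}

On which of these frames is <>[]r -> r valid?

This is the axiom for a generalized confluence (Geach) condition; its first-order frame correspondent is forall x forall y (xRy -> exists w (yRw & x = w)).
G1: fails — 0R1 but no w with 1Rw and 0=w.
G2: fails — tRs but no w with sRw and t=w.
G3: fails — 0R3 but no w with 3Rw and 0=w.
G4: fails — sRv but no w* with vRw* and s=w*.
G5: holds.
Valid on: G5.

G5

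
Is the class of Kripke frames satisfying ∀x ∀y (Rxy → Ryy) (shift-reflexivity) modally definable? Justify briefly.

Definable; □(□r → r) defines it

Yes: it is shift-reflexivity, defined by the T□ schema □(□r → r).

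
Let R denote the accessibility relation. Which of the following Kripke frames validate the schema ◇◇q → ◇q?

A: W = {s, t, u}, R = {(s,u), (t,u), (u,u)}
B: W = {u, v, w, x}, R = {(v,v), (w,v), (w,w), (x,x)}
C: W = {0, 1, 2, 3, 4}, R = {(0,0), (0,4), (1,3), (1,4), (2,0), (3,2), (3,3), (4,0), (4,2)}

This is the axiom for transitivity; its first-order frame correspondent is ∀x ∀y ∀z (Rxy ∧ Ryz → Rxz).
A: holds.
B: holds.
C: fails — R32 and R20 but not R30.

A, B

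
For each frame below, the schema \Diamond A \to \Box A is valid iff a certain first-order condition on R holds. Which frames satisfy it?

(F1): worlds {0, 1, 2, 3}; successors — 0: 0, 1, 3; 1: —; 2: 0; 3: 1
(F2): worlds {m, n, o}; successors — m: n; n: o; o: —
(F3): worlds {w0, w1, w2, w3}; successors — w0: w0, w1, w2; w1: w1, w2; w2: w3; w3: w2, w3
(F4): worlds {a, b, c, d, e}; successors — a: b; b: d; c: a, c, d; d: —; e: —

This is the axiom for partial functionality; its first-order frame correspondent is \forall x \forall y \forall z (Rxy \wedge Rxz \to y = z).
(F1): fails — 0 sees both 0 and 1.
(F2): holds.
(F3): fails — w0 sees both w0 and w1.
(F4): fails — c sees both a and c.
Valid on: (F2).

(F2)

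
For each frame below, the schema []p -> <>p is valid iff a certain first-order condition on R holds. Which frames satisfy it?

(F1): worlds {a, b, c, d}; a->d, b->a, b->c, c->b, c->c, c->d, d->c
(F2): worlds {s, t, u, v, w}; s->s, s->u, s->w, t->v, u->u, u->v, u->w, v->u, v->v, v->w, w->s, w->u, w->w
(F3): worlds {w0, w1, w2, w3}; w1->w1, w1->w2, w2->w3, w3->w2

(F1), (F2)

The schema corresponds to seriality: forall x exists y Rxy.
(F1): satisfies the condition.
(F2): satisfies the condition.
(F3): fails — world w0 has no successor.
Valid on: (F1), (F2).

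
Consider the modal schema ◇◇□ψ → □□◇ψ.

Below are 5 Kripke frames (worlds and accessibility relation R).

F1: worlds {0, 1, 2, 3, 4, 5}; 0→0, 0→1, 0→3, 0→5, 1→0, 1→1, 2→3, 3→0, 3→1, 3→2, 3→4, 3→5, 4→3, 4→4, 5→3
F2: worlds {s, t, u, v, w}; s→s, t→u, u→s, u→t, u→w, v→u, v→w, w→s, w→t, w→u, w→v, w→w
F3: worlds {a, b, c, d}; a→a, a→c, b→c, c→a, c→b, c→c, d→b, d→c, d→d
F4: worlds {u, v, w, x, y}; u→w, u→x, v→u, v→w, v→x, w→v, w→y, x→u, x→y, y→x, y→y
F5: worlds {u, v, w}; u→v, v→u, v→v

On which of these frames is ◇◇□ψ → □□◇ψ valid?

F3, F5

The schema corresponds to a generalized confluence (Geach) condition: ∀x ∀y ∀z ((xR²y ∧ xR²z) → ∃w (yRw ∧ zRw)).
F1: fails — 0R²1, 0R²2 but no w with 1Rw and 2Rw.
F2: fails — tR²s, tR²t but no w* with sRw* and tRw*.
F3: condition met.
F4: fails — vR²u, vR²w but no t with uRt and wRt.
F5: condition met.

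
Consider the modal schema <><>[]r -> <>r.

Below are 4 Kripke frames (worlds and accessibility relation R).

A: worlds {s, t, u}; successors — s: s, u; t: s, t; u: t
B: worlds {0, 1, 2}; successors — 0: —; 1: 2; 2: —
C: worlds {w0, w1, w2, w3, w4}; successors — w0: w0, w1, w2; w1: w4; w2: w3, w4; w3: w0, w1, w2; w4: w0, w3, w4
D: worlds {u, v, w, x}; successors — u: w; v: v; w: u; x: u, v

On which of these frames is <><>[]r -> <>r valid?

This is the axiom for a generalized confluence (Geach) condition; its first-order frame correspondent is forall x forall y (x R^2 y -> exists w (yRw & xRw)).
A: fails — sR²u but no w with uRw and sRw.
B: satisfies the condition.
C: fails — w0R²w1 but no w with w1Rw and w0Rw.
D: satisfies the condition.

B, D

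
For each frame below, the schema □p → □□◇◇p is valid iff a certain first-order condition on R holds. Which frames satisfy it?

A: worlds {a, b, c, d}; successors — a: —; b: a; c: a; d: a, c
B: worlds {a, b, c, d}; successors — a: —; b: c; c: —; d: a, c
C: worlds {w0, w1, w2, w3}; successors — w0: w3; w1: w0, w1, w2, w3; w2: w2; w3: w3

This is the axiom for a generalized confluence (Geach) condition; its first-order frame correspondent is ∀x ∀z (xR²z → ∃w (xRw ∧ zR²w)).
A: fails — dR²a but no w with dRw and aR²w.
B: satisfies the condition.
C: satisfies the condition.

B, C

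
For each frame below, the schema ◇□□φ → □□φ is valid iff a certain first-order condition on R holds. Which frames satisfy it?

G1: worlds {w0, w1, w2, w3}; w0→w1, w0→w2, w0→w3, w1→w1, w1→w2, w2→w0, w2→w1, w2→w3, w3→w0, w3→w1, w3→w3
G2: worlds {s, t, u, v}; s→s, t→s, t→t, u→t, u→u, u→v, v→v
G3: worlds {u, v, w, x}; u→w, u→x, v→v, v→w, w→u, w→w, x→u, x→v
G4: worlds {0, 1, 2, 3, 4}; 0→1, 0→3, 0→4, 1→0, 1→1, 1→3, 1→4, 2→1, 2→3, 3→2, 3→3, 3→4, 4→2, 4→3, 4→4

G1

The schema corresponds to a generalized confluence (Geach) condition: ∀x ∀y ∀z ((xRy ∧ xR²z) → ∃w (yR²w ∧ z = w)).
G1: holds.
G2: fails — tRs, tR²t but no w with sR²w and t=w.
G3: fails — uRw, uR²v but no t with wR²t and v=t.
G4: fails — 0R3, 0R²0 but no w with 3R²w and 0=w.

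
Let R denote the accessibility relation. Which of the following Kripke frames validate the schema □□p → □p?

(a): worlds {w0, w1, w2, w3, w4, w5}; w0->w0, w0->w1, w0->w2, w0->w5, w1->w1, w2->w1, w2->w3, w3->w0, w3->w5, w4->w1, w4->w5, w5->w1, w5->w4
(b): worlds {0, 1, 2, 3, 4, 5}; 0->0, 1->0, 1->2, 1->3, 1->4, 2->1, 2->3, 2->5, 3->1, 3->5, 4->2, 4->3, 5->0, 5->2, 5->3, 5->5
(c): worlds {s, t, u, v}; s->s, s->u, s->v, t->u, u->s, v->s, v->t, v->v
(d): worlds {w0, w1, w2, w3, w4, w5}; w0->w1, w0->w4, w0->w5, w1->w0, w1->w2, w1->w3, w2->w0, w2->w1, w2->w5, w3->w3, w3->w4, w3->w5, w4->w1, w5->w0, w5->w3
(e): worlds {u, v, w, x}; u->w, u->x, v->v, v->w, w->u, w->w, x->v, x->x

This is the axiom for density; its first-order frame correspondent is ∀x ∀y (Rxy → ∃z (Rxz ∧ Rzy)).
(a): fails — Rw4w5 but no z with Rw4z and Rzw5.
(b): fails — R31 but no z with R3z and Rz1.
(c): fails — Rtu but no z with Rtz and Rzu.
(d): fails — Rw1w2 but no z with Rw1z and Rzw2.
(e): holds.
Valid on: (e).

(e)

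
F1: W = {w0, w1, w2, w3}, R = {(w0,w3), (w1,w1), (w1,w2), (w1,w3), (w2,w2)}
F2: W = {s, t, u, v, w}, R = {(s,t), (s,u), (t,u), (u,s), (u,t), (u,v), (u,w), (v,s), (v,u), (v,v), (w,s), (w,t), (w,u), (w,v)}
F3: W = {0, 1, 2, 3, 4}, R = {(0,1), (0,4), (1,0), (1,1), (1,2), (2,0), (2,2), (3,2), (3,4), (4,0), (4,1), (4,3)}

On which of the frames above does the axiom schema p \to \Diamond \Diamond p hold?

This is the axiom for a generalized confluence (Geach) condition; its first-order frame correspondent is \forall x \exists w (x = w \wedge x R^2 w).
F1: fails — at w0 but no w with w0=w and w0R²w.
F2: holds.
F3: holds.
Valid on: F2, F3.

F2, F3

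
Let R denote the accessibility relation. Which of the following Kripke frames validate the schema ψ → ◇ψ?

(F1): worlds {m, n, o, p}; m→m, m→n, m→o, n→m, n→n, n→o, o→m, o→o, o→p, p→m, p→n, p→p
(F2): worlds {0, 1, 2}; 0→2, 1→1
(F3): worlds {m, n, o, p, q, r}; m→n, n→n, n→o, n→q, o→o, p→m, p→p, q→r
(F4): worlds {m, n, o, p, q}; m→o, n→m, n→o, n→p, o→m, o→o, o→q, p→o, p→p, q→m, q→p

This is the axiom for a generalized confluence (Geach) condition; its first-order frame correspondent is ∀x ∃w (x = w ∧ xRw).
(F1): condition met.
(F2): fails — at 0 but no w with 0=w and 0Rw.
(F3): fails — at m but no w with m=w and mRw.
(F4): fails — at m but no w with m=w and mRw.
Valid on: (F1).

(F1)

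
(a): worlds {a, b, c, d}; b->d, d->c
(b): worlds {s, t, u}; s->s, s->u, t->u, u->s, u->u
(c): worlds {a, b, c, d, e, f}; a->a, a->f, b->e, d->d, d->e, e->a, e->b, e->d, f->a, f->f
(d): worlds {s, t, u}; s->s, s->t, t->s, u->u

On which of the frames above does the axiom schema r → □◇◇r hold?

This is the axiom for a generalized confluence (Geach) condition; its first-order frame correspondent is ∀x ∀z (xRz → ∃w (x = w ∧ zR²w)).
(a): fails — bRd but no w with b=w and dR²w.
(b): fails — tRu but no w with t=w and uR²w.
(c): fails — bRe but no w with b=w and eR²w.
(d): holds.
Valid on: (d).

(d)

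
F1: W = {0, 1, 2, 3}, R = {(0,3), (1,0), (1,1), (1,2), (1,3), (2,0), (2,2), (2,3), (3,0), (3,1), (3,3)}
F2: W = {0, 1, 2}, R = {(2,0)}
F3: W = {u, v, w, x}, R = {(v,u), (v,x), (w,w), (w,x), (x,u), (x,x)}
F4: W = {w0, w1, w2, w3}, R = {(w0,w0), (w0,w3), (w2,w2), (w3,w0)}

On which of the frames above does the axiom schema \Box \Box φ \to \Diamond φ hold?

F1

Frame correspondent (Sahlqvist): \forall x \exists w (x R^2 w \wedge xRw) — i.e. a generalized confluence (Geach) condition.
F1: condition met.
F2: fails — at 0 but no w with 0R²w and 0Rw.
F3: fails — at u but no t with uR²t and uRt.
F4: fails — at w1 but no w with w1R²w and w1Rw.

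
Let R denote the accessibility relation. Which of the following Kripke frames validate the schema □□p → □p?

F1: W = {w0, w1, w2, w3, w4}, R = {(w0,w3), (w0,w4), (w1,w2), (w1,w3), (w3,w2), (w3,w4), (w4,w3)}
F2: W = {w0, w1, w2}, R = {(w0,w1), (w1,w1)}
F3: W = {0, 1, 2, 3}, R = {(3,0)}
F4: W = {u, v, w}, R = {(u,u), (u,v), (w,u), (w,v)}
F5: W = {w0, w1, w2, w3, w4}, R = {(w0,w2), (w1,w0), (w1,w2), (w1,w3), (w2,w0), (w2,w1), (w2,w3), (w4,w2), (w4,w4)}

This is the axiom for density; its first-order frame correspondent is ∀x ∀y (Rxy → ∃z (Rxz ∧ Rzy)).
F1: fails — Rw3w2 but no z with Rw3z and Rzw2.
F2: holds.
F3: fails — R30 but no z with R3z and Rz0.
F4: holds.
F5: fails — Rw0w2 but no z with Rw0z and Rzw2.
Valid on: F2, F4.

F2, F4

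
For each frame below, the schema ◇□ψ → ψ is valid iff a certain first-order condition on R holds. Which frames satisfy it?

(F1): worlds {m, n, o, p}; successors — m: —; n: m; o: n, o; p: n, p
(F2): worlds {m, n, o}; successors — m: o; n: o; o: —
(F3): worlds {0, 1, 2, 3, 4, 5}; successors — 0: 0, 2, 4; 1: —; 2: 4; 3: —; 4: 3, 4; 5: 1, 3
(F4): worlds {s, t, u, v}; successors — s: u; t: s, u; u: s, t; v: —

This is the axiom for symmetry; its first-order frame correspondent is ∀x ∀y (Rxy → Ryx).
(F1): fails — Ron but not Rno.
(F2): fails — Rno but not Ron.
(F3): fails — R02 but not R20.
(F4): fails — Rts but not Rst.

none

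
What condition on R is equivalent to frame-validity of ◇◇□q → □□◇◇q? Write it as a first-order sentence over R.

∀x ∀y ∀z ((xR²y ∧ xR²z) → ∃w (yRw ∧ zR²w))

This is a Sahlqvist (Geach-type) schema ◇^2□^1q → □^2◇^2q.
Minimal-valuation argument: fix x; take any y with xR^2y and any z with xR^2z. Set V(q) to the set of worlds R-reachable from y in exactly 1 step. Then □^1q holds at y, so the antecedent holds at x; validity forces ◇^2q at z, giving a w with zR^2w and yR^1w.
First-order correspondent: ∀x ∀y ∀z ((xR²y ∧ xR²z) → ∃w (yRw ∧ zR²w)).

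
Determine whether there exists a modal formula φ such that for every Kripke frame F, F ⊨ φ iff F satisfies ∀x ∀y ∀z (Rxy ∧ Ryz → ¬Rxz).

Not modally definable

If a class were modally definable it would be closed under surjective bounded morphisms (Goldblatt–Thomason).
The 3-cycle (worlds s,t,u with s→t→u→s) is intransitive. Mapping every world to a single reflexive point • is a surjective bounded morphism; the reflexive point is not intransitive (R••∧R•• but R••).
So no modal formula (or set of formulas) defines exactly the intransitive frames.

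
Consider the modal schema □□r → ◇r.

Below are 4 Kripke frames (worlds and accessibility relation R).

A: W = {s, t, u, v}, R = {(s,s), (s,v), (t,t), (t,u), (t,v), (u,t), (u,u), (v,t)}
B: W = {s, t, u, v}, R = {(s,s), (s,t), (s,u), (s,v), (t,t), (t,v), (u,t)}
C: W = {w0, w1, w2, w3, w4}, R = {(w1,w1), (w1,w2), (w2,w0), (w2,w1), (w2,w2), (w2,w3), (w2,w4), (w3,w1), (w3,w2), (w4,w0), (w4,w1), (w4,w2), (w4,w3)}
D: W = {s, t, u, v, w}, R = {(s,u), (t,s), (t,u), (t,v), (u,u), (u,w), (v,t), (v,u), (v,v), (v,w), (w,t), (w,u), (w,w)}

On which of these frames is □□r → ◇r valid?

A, D

The schema corresponds to a generalized confluence (Geach) condition: ∀x ∃w (xR²w ∧ xRw).
A: satisfies the condition.
B: fails — at v but no w with vR²w and vRw.
C: fails — at w0 but no w with w0R²w and w0Rw.
D: satisfies the condition.
Valid on: A, D.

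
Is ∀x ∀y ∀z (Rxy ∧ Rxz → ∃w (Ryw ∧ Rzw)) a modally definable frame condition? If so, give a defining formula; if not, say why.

Yes — defined by ◇□r → □◇r

Yes: it is convergence, defined by the .2 schema ◇□r → □◇r.
Suppose ◇□r→□◇r is valid. Take Rxy, Rxz and set V(r)={w : Ryw}. Then □r at y so ◇□r at x, so □◇r at x, so ◇r at z, giving w with Rzw and Ryw.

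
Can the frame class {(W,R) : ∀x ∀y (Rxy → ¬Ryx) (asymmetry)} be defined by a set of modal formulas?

Any modally definable frame class is closed under surjective bounded morphisms.
The 5-cycle (worlds 0,1,2,3,4 with 0→1→2→3→4→0) is asymmetric. Mapping every world to a single reflexive point • is a surjective bounded morphism, and the reflexive point is not asymmetric (R•• but asymmetry requires ¬R••).
So the class is not modally definable.

Not definable by any modal formula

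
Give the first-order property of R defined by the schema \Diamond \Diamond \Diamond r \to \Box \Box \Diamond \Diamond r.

\forall x \forall y \forall z ((x R^3 y \wedge x R^2 z) \to \exists w (y = w \wedge z R^2 w))

This is a Sahlqvist (Geach-type) schema ◇^3□^0r → □^2◇^2r.
Minimal-valuation argument: fix x; take any y with xR^3y and any z with xR^2z. Set V(r) to the set of worlds R-reachable from y in exactly 0 steps. Then □^0r holds at y, so the antecedent holds at x; validity forces ◇^2r at z, giving a w with zR^2w and yR^0w.
First-order correspondent: \forall x \forall y \forall z ((x R^3 y \wedge x R^2 z) \to \exists w (y = w \wedge z R^2 w)).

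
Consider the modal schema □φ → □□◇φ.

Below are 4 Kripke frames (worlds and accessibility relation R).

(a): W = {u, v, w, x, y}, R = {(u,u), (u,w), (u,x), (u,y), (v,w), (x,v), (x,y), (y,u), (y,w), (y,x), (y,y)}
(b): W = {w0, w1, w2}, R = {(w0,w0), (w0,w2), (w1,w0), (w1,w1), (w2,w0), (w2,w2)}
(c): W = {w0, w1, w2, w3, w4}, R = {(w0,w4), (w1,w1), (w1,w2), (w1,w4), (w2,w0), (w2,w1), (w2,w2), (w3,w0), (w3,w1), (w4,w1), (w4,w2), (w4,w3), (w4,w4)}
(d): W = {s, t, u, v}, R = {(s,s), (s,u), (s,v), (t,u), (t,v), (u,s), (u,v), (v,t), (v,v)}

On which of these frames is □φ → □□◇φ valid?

This is the axiom for a generalized confluence (Geach) condition; its first-order frame correspondent is ∀x ∀z (xR²z → ∃w (xRw ∧ zRw)).
(a): fails — uR²w but no t with uRt and wRt.
(b): holds.
(c): fails — w0R²w2 but no w with w0Rw and w2Rw.
(d): holds.

(b), (d)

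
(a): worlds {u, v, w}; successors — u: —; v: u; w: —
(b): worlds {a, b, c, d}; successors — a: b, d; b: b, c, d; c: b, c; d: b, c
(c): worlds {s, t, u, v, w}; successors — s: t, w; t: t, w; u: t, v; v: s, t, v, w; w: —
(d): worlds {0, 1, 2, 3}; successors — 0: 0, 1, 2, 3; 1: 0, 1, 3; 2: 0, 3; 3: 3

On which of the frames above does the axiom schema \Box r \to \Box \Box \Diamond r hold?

Frame correspondent (Sahlqvist): \forall x \forall z (x R^2 z \to \exists w (xRw \wedge zRw)) — i.e. a generalized confluence (Geach) condition.
(a): ✓.
(b): ✓.
(c): fails — sR²w but no w* with sRw* and wRw*.
(d): ✓.
Valid on: (a), (b), (d).

(a), (b), (d)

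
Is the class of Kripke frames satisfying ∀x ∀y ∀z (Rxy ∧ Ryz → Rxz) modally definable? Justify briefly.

Yes: it is transitivity, defined by the 4 schema □q → □□q.
Suppose □q→□□q is valid. Take Rxy, Ryz and set V(q)={w : Rxw}. Then □q at x, so □□q at x, so □q at y, so q at z, i.e. Rxz.

Yes — defined by □q → □□q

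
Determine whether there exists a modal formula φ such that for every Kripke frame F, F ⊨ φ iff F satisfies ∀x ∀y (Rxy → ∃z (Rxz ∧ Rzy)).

This is a Sahlqvist condition; the C4 axiom □□q → □q defines it.

Yes — defined by □□q → □q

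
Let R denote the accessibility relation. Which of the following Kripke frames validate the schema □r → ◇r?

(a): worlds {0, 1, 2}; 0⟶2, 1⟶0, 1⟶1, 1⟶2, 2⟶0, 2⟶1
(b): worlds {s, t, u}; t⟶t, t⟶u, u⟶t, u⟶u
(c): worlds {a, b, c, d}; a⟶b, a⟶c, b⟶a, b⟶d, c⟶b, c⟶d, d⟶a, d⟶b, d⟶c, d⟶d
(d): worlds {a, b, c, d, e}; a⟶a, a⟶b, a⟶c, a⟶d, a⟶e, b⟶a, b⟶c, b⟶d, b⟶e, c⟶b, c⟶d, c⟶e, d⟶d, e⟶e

(a), (c), (d)

The schema corresponds to seriality: ∀x ∃y Rxy.
(a): ✓.
(b): fails — world s has no successor.
(c): ✓.
(d): ✓.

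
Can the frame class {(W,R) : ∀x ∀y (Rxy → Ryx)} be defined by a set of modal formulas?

The condition is symmetry. A defining modal formula is p → □◇p.
Suppose p→□◇p is valid. Take Rxy and set V(p)={x}. Then p at x, so □◇p at x, so ◇p at y, so some z with Ryz has p; z=x, i.e. Ryx.

Definable; p → □◇p defines it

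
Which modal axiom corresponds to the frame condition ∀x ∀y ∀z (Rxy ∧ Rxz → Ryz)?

◇s → □◇s

The condition is the Euclidean property. The 5 schema ◇s → □◇s defines it.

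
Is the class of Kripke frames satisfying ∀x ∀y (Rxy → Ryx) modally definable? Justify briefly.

The condition is symmetry. A defining modal formula is p → □◇p.

Yes — defined by p → □◇p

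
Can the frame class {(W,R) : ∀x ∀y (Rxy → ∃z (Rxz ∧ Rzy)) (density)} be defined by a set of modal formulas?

Yes — defined by □□r → □r

This is a Sahlqvist condition; the C4 axiom □□r → □r defines it.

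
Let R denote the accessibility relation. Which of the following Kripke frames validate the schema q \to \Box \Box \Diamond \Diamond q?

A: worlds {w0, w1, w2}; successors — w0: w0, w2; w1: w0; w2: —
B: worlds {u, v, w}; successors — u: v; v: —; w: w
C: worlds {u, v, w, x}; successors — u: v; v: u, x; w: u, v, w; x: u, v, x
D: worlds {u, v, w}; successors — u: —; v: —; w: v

B, D

This is the axiom for a generalized confluence (Geach) condition; its first-order frame correspondent is \forall x \forall z (x R^2 z \to \exists w (x = w \wedge z R^2 w)).
A: fails — w0R²w2 but no w with w0=w and w2R²w.
B: satisfies the condition.
C: fails — vR²u but no t with v=t and uR²t.
D: satisfies the condition.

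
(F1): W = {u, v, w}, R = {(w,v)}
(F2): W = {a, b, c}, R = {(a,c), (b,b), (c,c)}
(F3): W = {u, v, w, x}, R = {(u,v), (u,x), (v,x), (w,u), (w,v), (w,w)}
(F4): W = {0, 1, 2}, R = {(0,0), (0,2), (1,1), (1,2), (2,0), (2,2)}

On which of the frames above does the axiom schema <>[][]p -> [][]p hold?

(F1), (F2)

Frame correspondent (Sahlqvist): forall x forall y forall z ((xRy & x R^2 z) -> exists w (y R^2 w & z = w)) — i.e. a generalized confluence (Geach) condition.
(F1): satisfies the condition.
(F2): satisfies the condition.
(F3): fails — uRv, uR²x but no t with vR²t and x=t.
(F4): fails — 1R2, 1R²1 but no w with 2R²w and 1=w.
Valid on: (F1), (F2).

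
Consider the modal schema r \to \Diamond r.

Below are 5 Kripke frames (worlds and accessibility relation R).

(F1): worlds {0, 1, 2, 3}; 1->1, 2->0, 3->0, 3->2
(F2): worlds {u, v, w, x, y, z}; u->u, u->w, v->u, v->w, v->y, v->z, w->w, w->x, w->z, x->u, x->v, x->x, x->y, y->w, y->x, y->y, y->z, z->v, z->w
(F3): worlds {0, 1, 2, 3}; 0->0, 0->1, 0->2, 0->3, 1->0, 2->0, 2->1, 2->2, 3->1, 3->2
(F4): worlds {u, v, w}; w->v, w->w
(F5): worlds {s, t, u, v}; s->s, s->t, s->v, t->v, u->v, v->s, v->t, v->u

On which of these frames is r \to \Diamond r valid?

none

Frame correspondent (Sahlqvist): \forall x Rxx — i.e. reflexivity.
(F1): fails — world 0 does not see itself.
(F2): fails — world v does not see itself.
(F3): fails — world 1 does not see itself.
(F4): fails — world u does not see itself.
(F5): fails — world t does not see itself.
Valid on no frame.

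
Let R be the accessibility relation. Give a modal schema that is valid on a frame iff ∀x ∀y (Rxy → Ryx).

The condition is symmetry. The B schema ψ → □◇ψ defines it.

ψ → □◇ψ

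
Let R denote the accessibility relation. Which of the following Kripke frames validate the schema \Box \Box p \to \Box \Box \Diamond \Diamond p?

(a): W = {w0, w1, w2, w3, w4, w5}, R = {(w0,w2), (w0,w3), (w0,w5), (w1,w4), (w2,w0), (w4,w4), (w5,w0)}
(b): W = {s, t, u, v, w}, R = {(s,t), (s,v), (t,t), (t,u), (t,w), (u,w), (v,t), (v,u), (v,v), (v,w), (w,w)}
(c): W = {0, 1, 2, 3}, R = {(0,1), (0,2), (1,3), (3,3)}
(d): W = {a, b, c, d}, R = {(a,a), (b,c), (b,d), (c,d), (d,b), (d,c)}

(b), (c), (d)

Frame correspondent (Sahlqvist): \forall x \forall z (x R^2 z \to \exists w (x R^2 w \wedge z R^2 w)) — i.e. a generalized confluence (Geach) condition.
(a): fails — w2R²w3 but no w with w2R²w and w3R²w.
(b): satisfies the condition.
(c): satisfies the condition.
(d): satisfies the condition.
Valid on: (b), (c), (d).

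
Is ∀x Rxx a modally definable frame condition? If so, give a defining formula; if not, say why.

Yes — defined by □p → p

Yes: it is reflexivity, defined by the T schema □p → p.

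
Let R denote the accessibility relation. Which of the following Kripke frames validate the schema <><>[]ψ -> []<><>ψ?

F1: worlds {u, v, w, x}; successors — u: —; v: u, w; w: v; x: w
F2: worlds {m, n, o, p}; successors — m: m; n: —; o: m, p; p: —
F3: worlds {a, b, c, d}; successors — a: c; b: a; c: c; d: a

F3

Frame correspondent (Sahlqvist): forall x forall y forall z ((x R^2 y & xRz) -> exists w (yRw & z R^2 w)) — i.e. a generalized confluence (Geach) condition.
F1: fails — vR²v, vRu but no t with vRt and uR²t.
F2: fails — oR²m, oRp but no w with mRw and pR²w.
F3: condition met.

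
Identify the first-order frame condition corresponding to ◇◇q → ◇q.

Replacing q by ¬q and contraposing gives the equivalent schema □q → □□q.
Suppose □q→□□q is valid. Take Rxy, Ryz and set V(q)={w : Rxw}. Then □q at x, so □□q at x, so □q at y, so q at z, i.e. Rxz.
The converse is a direct semantic check.
Frame condition: ∀x ∀y ∀z (Rxy ∧ Ryz → Rxz).

transitivity: ∀x ∀y ∀z (Rxy ∧ Ryz → Rxz)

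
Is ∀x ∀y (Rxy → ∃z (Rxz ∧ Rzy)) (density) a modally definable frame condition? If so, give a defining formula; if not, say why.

Yes — defined by □□r → □r

Yes: it is density, defined by the C4 schema □□r → □r.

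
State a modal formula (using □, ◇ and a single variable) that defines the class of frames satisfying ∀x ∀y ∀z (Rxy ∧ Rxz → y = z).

◇s → □s

The condition is partial functionality. The CD schema ◇s → □s defines it.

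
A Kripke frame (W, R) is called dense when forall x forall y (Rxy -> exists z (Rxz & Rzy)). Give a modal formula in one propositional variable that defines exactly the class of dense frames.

The condition is density. The C4 schema □□q → □q defines it.

□□q → □q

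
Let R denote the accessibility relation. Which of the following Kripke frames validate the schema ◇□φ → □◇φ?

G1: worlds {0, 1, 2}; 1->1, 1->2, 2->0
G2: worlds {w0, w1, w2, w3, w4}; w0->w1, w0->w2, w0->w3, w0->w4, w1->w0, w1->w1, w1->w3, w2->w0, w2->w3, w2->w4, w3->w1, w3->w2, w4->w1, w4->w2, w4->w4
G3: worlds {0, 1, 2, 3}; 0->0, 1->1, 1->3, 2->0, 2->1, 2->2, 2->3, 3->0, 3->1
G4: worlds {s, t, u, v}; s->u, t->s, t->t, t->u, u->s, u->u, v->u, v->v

Frame correspondent (Sahlqvist): ∀x ∀y ∀z (Rxy ∧ Rxz → ∃w (Ryw ∧ Rzw)) — i.e. convergence.
G1: fails — R12 and R11 but 2 and 1 have no common successor.
G2: fails — Rw0w2 and Rw0w3 but w2 and w3 have no common successor.
G3: fails — R20 and R21 but 0 and 1 have no common successor.
G4: ✓.
Valid on: G4.

G4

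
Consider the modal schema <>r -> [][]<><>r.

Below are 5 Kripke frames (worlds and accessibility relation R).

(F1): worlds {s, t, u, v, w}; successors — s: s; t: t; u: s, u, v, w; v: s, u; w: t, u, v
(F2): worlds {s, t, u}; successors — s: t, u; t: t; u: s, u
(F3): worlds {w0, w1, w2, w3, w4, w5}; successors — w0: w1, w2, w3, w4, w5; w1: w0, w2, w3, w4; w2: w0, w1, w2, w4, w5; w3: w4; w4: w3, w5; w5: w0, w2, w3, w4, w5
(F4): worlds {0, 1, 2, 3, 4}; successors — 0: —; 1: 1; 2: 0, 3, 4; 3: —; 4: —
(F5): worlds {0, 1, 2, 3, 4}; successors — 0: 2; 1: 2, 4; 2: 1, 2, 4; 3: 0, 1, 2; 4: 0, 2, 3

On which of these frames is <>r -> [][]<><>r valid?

Frame correspondent (Sahlqvist): forall x forall y forall z ((xRy & x R^2 z) -> exists w (y = w & z R^2 w)) — i.e. a generalized confluence (Geach) condition.
(F1): fails — uRs, uR²t but no w* with s=w* and tR²w*.
(F2): fails — sRu, sR²t but no w with u=w and tR²w.
(F3): fails — w0Rw1, w0R²w3 but no w with w1=w and w3R²w.
(F4): ✓.
(F5): fails — 4R0, 4R²0 but no w with 0=w and 0R²w.
Valid on: (F4).

(F4)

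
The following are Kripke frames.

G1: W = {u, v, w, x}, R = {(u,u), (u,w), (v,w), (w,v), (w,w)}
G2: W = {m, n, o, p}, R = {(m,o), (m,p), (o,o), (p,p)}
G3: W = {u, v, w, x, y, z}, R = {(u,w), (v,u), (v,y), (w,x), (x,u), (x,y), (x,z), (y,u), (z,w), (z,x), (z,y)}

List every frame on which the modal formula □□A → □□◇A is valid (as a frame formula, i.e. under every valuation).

G1, G2

Frame correspondent (Sahlqvist): ∀x ∀z (xR²z → ∃w (xR²w ∧ zRw)) — i.e. a generalized confluence (Geach) condition.
G1: ✓.
G2: ✓.
G3: fails — uR²x but no t with uR²t and xRt.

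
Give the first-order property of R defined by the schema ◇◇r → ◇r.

This is a Sahlqvist (Geach-type) schema ◇^2□^0r → □^0◇^1r.
Minimal-valuation argument: fix x; take any y with xR^2y and any z with xR^0z. Set V(r) to the set of worlds R-reachable from y in exactly 0 steps. Then □^0r holds at y, so the antecedent holds at x; validity forces ◇^1r at z, giving a w with zR^1w and yR^0w.
First-order correspondent: ∀x ∀y (xR²y → ∃w (y = w ∧ xRw)).

∀x ∀y (xR²y → ∃w (y = w ∧ xRw))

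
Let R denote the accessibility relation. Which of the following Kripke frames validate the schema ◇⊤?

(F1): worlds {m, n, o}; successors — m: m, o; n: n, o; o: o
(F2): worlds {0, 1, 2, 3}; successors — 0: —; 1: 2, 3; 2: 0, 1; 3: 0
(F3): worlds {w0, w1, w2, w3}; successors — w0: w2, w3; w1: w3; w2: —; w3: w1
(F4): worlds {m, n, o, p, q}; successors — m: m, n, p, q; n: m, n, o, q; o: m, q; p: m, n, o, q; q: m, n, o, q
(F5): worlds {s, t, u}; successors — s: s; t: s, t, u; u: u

(F1), (F4), (F5)

This is the axiom for seriality; its first-order frame correspondent is ∀x ∃y Rxy.
(F1): condition met.
(F2): fails — world 0 has no successor.
(F3): fails — world w2 has no successor.
(F4): condition met.
(F5): condition met.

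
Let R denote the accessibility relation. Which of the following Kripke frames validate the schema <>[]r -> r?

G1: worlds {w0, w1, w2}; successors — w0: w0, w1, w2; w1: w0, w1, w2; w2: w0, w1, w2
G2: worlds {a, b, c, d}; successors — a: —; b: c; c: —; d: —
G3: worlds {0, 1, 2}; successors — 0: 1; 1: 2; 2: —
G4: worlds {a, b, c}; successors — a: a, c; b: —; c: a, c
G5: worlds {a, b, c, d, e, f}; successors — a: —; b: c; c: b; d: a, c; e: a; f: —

G1, G4

Frame correspondent (Sahlqvist): forall x forall y (Rxy -> Ryx) — i.e. symmetry.
G1: ✓.
G2: fails — Rbc but not Rcb.
G3: fails — R12 but not R21.
G4: ✓.
G5: fails — Rdc but not Rcd.
Valid on: G1, G4.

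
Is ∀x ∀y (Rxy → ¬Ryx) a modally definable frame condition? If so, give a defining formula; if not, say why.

Not modally definable

Any modally definable frame class is closed under surjective bounded morphisms.
The 3-cycle (worlds 0,1,2 with 0→1→2→0) is asymmetric. Mapping every world to a single reflexive point • is a surjective bounded morphism, and the reflexive point is not asymmetric (R•• but asymmetry requires ¬R••).
So no modal formula (or set of formulas) defines exactly the asymmetric frames.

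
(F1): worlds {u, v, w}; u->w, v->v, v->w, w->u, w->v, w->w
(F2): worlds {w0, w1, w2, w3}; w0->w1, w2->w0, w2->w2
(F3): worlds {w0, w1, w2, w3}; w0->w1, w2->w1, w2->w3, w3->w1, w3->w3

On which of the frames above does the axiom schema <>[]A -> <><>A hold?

(F1)

The schema corresponds to a generalized confluence (Geach) condition: forall x forall y (xRy -> exists w (yRw & x R^2 w)).
(F1): holds.
(F2): fails — w0Rw1 but no w with w1Rw and w0R²w.
(F3): fails — w0Rw1 but no w with w1Rw and w0R²w.
Valid on: (F1).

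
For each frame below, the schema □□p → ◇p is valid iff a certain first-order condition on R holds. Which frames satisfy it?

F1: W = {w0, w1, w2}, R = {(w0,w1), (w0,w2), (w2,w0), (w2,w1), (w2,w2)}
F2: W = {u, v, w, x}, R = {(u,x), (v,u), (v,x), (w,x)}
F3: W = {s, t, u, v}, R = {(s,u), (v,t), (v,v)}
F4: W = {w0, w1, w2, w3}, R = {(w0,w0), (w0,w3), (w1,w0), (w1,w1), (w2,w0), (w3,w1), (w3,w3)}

F4

The schema corresponds to a generalized confluence (Geach) condition: ∀x ∃w (xR²w ∧ xRw).
F1: fails — at w1 but no w with w1R²w and w1Rw.
F2: fails — at u but no t with uR²t and uRt.
F3: fails — at s but no w with sR²w and sRw.
F4: condition met.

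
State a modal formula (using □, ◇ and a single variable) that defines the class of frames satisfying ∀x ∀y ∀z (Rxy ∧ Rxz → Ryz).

◇p → □◇p

This is the Euclidean property; the standard corresponding axiom is 5: ◇p → □◇p.
Suppose ◇p→□◇p is valid. Take Rxy, Rxz and set V(p)={y}. Then ◇p at x, so □◇p at x, so ◇p at z, so some w with Rzw has p; w=y, i.e. Rzy. By symmetry of the argument, Ryz.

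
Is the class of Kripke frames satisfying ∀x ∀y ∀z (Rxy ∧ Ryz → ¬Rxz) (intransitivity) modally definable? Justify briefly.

Any modally definable frame class is closed under surjective bounded morphisms.
The 5-cycle (worlds w0,w1,w2,w3,w4 with w0→w1→w2→w3→w4→w0) is intransitive. Mapping every world to a single reflexive point • is a surjective bounded morphism; the reflexive point is not intransitive (R••∧R•• but R••).
So the class is not modally definable.

Not definable by any modal formula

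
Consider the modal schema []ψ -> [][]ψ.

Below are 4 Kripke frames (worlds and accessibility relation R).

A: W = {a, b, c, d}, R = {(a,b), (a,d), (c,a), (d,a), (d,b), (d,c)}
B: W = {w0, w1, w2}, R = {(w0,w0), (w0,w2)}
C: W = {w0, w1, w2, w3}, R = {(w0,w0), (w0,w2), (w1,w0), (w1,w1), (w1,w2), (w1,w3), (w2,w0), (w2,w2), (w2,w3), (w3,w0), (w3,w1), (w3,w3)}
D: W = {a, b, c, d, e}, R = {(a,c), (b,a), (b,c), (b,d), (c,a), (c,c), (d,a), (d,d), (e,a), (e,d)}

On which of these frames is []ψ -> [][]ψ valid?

B

This is the axiom for transitivity; its first-order frame correspondent is forall x forall y forall z (Rxy & Ryz -> Rxz).
A: fails — Rca and Rab but not Rcb.
B: condition met.
C: fails — Rw3w1 and Rw1w2 but not Rw3w2.
D: fails — Rea and Rac but not Rec.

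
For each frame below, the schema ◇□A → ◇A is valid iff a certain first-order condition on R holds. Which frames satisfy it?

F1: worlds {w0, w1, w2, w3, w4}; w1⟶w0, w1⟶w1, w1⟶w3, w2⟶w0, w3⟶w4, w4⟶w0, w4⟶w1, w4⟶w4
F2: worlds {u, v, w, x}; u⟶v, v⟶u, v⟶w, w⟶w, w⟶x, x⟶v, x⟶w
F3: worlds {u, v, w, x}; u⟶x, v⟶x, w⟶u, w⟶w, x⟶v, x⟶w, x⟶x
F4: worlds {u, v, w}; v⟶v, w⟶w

F4

The schema corresponds to a generalized confluence (Geach) condition: ∀x ∀y (xRy → ∃w (yRw ∧ xRw)).
F1: fails — w1Rw0 but no w with w0Rw and w1Rw.
F2: fails — uRv but no t with vRt and uRt.
F3: fails — wRu but no t with uRt and wRt.
F4: satisfies the condition.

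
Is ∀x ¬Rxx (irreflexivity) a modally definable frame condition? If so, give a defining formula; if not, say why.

Not modally definable

Any modally definable frame class is closed under surjective bounded morphisms.
The 5-cycle (worlds s,t,u,v,w with s→t→u→v→w→s) is irreflexive, and the map sending every world to a single reflexive point • is a surjective bounded morphism (forth: every edge maps to (•,•); back: every world has a successor). So any modal formula valid on the 5-cycle is also valid on the reflexive point, which is not irreflexive.
So the class is not modally definable.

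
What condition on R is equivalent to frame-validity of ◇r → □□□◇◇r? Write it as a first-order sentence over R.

∀x ∀y ∀z ((xRy ∧ xR³z) → ∃w (y = w ∧ zR²w))

This is a Sahlqvist (Geach-type) schema ◇^1□^0r → □^3◇^2r.
First-order correspondent: ∀x ∀y ∀z ((xRy ∧ xR³z) → ∃w (y = w ∧ zR²w)).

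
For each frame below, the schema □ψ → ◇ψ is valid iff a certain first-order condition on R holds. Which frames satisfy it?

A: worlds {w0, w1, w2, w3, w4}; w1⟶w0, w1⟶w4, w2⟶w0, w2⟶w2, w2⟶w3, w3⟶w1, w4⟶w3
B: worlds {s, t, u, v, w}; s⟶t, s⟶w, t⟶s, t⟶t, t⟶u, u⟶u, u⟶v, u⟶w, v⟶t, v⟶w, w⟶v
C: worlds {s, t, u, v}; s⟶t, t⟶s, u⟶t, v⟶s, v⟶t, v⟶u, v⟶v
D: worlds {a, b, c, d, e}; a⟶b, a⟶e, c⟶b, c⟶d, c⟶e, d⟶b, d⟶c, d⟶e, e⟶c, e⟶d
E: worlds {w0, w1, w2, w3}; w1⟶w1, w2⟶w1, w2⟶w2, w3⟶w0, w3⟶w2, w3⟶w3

The schema corresponds to seriality: ∀x ∃y Rxy.
A: fails — world w0 has no successor.
B: ✓.
C: ✓.
D: fails — world b has no successor.
E: fails — world w0 has no successor.
Valid on: B, C.

B, C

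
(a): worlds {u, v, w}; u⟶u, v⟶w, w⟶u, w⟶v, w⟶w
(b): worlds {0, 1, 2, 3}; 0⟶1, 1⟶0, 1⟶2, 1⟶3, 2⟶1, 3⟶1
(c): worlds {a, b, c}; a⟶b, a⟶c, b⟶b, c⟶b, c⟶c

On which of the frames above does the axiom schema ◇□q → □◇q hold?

Frame correspondent (Sahlqvist): ∀x ∀y ∀z (Rxy ∧ Rxz → ∃w (Ryw ∧ Rzw)) — i.e. convergence.
(a): fails — Rwu and Rwv but u and v have no common successor.
(b): condition met.
(c): condition met.
Valid on: (b), (c).

(b), (c)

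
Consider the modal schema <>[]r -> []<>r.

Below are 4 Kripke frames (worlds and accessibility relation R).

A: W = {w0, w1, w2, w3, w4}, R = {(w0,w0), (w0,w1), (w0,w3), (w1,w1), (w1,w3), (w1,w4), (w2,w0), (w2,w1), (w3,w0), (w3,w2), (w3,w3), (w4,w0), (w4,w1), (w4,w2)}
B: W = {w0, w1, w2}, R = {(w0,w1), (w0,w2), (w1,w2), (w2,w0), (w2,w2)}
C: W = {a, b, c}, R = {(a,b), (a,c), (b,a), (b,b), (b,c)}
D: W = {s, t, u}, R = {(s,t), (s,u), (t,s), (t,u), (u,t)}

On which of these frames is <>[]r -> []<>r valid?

A, B

Frame correspondent (Sahlqvist): forall x forall y forall z (Rxy & Rxz -> exists w (Ryw & Rzw)) — i.e. convergence.
A: condition met.
B: condition met.
C: fails — Rab and Rac but b and c have no common successor.
D: fails — Rsu and Rst but u and t have no common successor.
Valid on: A, B.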